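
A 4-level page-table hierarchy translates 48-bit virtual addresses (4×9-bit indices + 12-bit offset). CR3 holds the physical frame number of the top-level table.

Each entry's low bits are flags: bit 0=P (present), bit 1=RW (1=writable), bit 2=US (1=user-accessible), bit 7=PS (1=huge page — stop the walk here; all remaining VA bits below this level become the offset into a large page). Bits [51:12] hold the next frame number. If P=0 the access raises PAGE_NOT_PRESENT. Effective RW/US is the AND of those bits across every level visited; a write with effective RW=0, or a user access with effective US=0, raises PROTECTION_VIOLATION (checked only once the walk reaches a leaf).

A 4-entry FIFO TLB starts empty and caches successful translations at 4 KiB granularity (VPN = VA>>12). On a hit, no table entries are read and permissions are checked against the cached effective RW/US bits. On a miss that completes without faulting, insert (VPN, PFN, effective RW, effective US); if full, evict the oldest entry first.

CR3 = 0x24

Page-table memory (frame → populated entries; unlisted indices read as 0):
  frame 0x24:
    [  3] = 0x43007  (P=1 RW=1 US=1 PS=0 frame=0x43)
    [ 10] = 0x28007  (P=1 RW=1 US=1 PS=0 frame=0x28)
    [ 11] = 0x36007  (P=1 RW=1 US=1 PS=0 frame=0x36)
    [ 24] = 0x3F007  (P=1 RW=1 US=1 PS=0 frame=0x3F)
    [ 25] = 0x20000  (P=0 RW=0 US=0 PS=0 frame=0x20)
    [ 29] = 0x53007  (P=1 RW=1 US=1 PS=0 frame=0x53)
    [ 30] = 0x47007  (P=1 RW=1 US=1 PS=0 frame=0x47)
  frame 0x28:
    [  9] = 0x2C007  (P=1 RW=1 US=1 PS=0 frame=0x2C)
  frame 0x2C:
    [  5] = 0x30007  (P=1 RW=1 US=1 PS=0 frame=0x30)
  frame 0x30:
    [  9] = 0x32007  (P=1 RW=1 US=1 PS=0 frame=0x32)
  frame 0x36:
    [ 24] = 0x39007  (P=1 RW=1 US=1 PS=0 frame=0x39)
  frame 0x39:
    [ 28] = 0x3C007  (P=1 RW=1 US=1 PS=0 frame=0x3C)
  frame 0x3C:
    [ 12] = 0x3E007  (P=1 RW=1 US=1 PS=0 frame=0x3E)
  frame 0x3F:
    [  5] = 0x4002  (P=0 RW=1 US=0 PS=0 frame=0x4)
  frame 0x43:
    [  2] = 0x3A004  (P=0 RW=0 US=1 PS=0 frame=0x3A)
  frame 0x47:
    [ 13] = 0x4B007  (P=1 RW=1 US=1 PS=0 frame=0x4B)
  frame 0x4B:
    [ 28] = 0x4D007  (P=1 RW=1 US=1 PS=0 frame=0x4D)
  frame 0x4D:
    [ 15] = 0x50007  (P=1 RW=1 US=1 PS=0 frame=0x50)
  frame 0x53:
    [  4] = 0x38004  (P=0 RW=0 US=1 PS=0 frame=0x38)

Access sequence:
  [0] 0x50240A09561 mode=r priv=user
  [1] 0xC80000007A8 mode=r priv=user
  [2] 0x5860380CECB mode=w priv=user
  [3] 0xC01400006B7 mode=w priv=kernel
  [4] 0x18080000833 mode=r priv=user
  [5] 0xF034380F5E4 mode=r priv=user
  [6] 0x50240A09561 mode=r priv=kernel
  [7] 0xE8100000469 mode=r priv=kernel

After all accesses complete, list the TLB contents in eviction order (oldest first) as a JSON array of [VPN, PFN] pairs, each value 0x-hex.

Walk each access:
#0 VA=0x50240A09561 (r,user):
  [0] read 0x24 idx=10: raw=0x28007 flags P=1 W=1 U=1 S=0
  [1] read 0x28 idx=9: raw=0x2C007 flags P=1 W=1 U=1 S=0
  [2] read 0x2C idx=5: raw=0x30007 flags P=1 W=1 U=1 S=0
  [3] read 0x30 idx=9: raw=0x32007 flags P=1 W=1 U=1 S=0
  ✓ 0x32561  — 4 lookups
#1 VA=0xC80000007A8 (r,user):
  [0] read 0x24 idx=25: raw=0x20000 flags P=0 W=0 U=0 S=0
  → PAGE_NOT_PRESENT  (1 entries read)
#2 VA=0x5860380CECB (w,user):
  [0] read 0x24 idx=11: raw=0x36007 flags P=1 W=1 U=1 S=0
  [1] read 0x36 idx=24: raw=0x39007 flags P=1 W=1 U=1 S=0
  [2] read 0x39 idx=28: raw=0x3C007 flags P=1 W=1 U=1 S=0
  [3] read 0x3C idx=12: raw=0x3E007 flags P=1 W=1 U=1 S=0
  ✓ 0x3EECB  — 4 lookups
#3 VA=0xC01400006B7 (w,kernel):
  [0] read 0x24 idx=24: raw=0x3F007 flags P=1 W=1 U=1 S=0
  [1] read 0x3F idx=5: raw=0x4002 flags P=0 W=1 U=0 S=0
  → PAGE_NOT_PRESENT  (2 entries read)
#4 VA=0x18080000833 (r,user):
  [0] read 0x24 idx=3: raw=0x43007 flags P=1 W=1 U=1 S=0
  [1] read 0x43 idx=2: raw=0x3A004 flags P=0 W=0 U=1 S=0
  → PAGE_NOT_PRESENT  (2 entries read)
#5 VA=0xF034380F5E4 (r,user):
  [0] read 0x24 idx=30: raw=0x47007 flags P=1 W=1 U=1 S=0
  [1] read 0x47 idx=13: raw=0x4B007 flags P=1 W=1 U=1 S=0
  [2] read 0x4B idx=28: raw=0x4D007 flags P=1 W=1 U=1 S=0
  [3] read 0x4D idx=15: raw=0x50007 flags P=1 W=1 U=1 S=0
  ✓ 0x505E4  — 4 lookups
#6 VA=0x50240A09561 (r,kernel):
  TLB hit vpn=0x50240A09 → PA=0x32561
#7 VA=0xE8100000469 (r,kernel):
  [0] read 0x24 idx=29: raw=0x53007 flags P=1 W=1 U=1 S=0
  [1] read 0x53 idx=4: raw=0x38004 flags P=0 W=0 U=1 S=0
  → PAGE_NOT_PRESENT  (2 entries read)

TLB: [["0x50240A09", "0x32"], ["0x5860380C", "0x3E"], ["0xF034380F", "0x50"]]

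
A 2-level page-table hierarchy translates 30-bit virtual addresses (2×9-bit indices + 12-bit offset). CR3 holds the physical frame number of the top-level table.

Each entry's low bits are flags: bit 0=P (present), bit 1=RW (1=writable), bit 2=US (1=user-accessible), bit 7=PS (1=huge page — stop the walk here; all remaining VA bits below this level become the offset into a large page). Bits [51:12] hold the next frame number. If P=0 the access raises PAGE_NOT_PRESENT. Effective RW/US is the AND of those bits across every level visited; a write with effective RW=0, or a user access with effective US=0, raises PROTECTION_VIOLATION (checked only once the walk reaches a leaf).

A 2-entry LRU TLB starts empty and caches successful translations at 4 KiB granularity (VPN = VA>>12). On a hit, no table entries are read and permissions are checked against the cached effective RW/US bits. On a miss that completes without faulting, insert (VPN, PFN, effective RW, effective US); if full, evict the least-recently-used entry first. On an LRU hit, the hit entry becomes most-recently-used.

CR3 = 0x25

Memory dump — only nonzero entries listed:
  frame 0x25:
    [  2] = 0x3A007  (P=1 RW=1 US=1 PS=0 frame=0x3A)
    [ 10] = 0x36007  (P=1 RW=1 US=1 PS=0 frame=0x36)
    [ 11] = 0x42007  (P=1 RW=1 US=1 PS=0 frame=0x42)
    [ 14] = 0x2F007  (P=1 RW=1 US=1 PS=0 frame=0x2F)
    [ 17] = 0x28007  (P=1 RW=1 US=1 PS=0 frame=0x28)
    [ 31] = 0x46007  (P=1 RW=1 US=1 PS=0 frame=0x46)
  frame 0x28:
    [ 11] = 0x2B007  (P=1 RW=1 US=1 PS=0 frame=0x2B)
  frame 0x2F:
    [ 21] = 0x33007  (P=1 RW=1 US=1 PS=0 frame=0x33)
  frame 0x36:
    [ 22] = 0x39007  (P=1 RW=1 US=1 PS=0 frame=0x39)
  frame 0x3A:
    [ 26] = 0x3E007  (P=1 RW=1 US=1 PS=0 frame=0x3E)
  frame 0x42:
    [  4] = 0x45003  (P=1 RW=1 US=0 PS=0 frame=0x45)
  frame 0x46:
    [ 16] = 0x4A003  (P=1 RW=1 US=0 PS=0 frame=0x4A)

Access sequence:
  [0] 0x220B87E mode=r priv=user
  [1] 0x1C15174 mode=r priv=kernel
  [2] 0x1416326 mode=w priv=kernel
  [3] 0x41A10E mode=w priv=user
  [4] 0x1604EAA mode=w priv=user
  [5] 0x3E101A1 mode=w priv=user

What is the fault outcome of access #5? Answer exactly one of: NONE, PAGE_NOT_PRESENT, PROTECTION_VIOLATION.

Per-access translation:
#0 VA=0x220B87E (r,user):
  L0: frame=0x25 idx=17 entry=0x28007 [P=1 RW=1 US=1 PS=0]
  L1: frame=0x28 idx=11 entry=0x2B007 [P=1 RW=1 US=1 PS=0]
  → PA=0x2B87E  (2 entries read)
#1 VA=0x1C15174 (r,kernel):
  L0: frame=0x25 idx=14 entry=0x2F007 [P=1 RW=1 US=1 PS=0]
  L1: frame=0x2F idx=21 entry=0x33007 [P=1 RW=1 US=1 PS=0]
  → PA=0x33174  (2 entries read)
#2 VA=0x1416326 (w,kernel):
  L0: frame=0x25 idx=10 entry=0x36007 [P=1 RW=1 US=1 PS=0]
  L1: frame=0x36 idx=22 entry=0x39007 [P=1 RW=1 US=1 PS=0]
  → PA=0x39326  (2 entries read)
#3 VA=0x41A10E (w,user):
  L0: frame=0x25 idx=2 entry=0x3A007 [P=1 RW=1 US=1 PS=0]
  L1: frame=0x3A idx=26 entry=0x3E007 [P=1 RW=1 US=1 PS=0]
  → PA=0x3E10E  (2 entries read)
#4 VA=0x1604EAA (w,user):
  L0: frame=0x25 idx=11 entry=0x42007 [P=1 RW=1 US=1 PS=0]
  L1: frame=0x42 idx=4 entry=0x45003 [P=1 RW=1 US=0 PS=0]
  ⇒ fault: PROTECTION_VIOLATION  — 2 lookups
#5 VA=0x3E101A1 (w,user):
  L0: frame=0x25 idx=31 entry=0x46007 [P=1 RW=1 US=1 PS=0]
  L1: frame=0x46 idx=16 entry=0x4A003 [P=1 RW=1 US=0 PS=0]
  ⇒ fault: PROTECTION_VIOLATION  — 2 lookups

Access #5 fault: PROTECTION_VIOLATION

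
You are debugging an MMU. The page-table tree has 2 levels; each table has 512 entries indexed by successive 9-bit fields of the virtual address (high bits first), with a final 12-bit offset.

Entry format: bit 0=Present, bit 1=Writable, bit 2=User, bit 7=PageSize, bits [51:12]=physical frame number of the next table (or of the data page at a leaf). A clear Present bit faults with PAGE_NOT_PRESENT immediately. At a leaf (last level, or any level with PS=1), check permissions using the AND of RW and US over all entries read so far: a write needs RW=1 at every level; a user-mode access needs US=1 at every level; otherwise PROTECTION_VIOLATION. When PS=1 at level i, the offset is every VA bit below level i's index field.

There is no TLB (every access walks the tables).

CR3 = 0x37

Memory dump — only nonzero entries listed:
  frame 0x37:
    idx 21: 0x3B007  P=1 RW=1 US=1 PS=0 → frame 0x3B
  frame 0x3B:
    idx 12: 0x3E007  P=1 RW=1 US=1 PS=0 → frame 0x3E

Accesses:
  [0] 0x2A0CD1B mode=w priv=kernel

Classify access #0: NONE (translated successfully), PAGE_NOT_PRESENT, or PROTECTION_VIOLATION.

Walk each access:
#0 VA=0x2A0CD1B (w,kernel):
  lvl0: tbl 0x37, slot 21 ⇒ 0x3B007 (P1/RW1/US1/PS0)
  lvl1: tbl 0x3B, slot 12 ⇒ 0x3E007 (P1/RW1/US1/PS0)
  ⇒ phys 0x3ED1B  [2 reads]

Access #0 fault: NONE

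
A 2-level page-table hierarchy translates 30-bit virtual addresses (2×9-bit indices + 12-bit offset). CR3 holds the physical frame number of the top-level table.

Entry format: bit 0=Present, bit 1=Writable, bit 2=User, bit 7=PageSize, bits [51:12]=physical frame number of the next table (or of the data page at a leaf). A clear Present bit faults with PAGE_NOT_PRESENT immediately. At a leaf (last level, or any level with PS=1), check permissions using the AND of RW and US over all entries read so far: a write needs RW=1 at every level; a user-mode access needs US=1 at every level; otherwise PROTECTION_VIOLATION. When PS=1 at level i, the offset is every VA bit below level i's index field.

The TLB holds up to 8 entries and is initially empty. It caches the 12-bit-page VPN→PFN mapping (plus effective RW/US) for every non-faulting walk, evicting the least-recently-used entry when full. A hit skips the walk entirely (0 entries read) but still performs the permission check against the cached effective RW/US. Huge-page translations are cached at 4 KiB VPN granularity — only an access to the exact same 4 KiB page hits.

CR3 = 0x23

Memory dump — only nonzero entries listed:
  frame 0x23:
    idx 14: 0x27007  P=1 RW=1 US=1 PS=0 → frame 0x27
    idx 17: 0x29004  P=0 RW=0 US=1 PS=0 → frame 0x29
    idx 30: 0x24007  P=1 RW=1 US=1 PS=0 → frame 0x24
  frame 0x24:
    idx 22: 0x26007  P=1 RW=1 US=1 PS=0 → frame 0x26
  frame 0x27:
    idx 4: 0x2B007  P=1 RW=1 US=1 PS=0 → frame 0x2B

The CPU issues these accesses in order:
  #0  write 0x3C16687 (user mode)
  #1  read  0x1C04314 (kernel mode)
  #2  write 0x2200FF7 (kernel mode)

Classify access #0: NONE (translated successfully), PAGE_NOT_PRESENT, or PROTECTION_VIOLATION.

Trace:
#0 VA=0x3C16687 (w,user):
  L0: frame=0x23 idx=30 entry=0x24007 [P=1 RW=1 US=1 PS=0]
  L1: frame=0x24 idx=22 entry=0x26007 [P=1 RW=1 US=1 PS=0]
  ⇒ phys 0x26687  [2 reads]
#1 VA=0x1C04314 (r,kernel):
  L0: frame=0x23 idx=14 entry=0x27007 [P=1 RW=1 US=1 PS=0]
  L1: frame=0x27 idx=4 entry=0x2B007 [P=1 RW=1 US=1 PS=0]
  ⇒ phys 0x2B314  [2 reads]
#2 VA=0x2200FF7 (w,kernel):
  L0: frame=0x23 idx=17 entry=0x29004 [P=0 RW=0 US=1 PS=0]
  ⇒ fault: PAGE_NOT_PRESENT  — 1 lookups

Access #0 fault: NONE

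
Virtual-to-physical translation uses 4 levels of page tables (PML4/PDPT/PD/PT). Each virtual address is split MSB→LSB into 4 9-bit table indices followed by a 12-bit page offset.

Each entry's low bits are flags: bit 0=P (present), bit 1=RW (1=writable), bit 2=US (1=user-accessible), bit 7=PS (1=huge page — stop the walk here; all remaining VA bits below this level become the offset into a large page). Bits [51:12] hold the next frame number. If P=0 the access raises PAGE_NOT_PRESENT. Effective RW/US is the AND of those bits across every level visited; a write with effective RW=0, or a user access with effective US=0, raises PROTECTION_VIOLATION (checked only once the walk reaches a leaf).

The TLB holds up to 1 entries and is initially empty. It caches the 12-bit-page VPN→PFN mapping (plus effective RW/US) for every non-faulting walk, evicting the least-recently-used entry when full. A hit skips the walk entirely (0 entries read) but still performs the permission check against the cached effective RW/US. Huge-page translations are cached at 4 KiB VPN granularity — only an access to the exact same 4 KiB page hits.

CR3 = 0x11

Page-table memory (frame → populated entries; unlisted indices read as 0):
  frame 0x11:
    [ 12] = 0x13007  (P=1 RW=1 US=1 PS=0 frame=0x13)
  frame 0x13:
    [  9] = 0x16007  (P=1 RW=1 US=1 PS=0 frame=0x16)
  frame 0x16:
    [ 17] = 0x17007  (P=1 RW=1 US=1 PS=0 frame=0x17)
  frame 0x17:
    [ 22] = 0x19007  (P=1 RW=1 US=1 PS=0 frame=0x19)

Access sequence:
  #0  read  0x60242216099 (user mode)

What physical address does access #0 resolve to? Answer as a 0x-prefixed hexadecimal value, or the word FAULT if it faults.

Per-access translation:
#0 VA=0x60242216099 (r,user):
  L0 @0x11[12] → 0x13007  P=1,RW=1,US=1,PS=0
  L1 @0x13[9] → 0x16007  P=1,RW=1,US=1,PS=0
  L2 @0x16[17] → 0x17007  P=1,RW=1,US=1,PS=0
  L3 @0x17[22] → 0x19007  P=1,RW=1,US=1,PS=0
  ⇒ phys 0x19099  [4 reads]

Access #0 PA: 0x19099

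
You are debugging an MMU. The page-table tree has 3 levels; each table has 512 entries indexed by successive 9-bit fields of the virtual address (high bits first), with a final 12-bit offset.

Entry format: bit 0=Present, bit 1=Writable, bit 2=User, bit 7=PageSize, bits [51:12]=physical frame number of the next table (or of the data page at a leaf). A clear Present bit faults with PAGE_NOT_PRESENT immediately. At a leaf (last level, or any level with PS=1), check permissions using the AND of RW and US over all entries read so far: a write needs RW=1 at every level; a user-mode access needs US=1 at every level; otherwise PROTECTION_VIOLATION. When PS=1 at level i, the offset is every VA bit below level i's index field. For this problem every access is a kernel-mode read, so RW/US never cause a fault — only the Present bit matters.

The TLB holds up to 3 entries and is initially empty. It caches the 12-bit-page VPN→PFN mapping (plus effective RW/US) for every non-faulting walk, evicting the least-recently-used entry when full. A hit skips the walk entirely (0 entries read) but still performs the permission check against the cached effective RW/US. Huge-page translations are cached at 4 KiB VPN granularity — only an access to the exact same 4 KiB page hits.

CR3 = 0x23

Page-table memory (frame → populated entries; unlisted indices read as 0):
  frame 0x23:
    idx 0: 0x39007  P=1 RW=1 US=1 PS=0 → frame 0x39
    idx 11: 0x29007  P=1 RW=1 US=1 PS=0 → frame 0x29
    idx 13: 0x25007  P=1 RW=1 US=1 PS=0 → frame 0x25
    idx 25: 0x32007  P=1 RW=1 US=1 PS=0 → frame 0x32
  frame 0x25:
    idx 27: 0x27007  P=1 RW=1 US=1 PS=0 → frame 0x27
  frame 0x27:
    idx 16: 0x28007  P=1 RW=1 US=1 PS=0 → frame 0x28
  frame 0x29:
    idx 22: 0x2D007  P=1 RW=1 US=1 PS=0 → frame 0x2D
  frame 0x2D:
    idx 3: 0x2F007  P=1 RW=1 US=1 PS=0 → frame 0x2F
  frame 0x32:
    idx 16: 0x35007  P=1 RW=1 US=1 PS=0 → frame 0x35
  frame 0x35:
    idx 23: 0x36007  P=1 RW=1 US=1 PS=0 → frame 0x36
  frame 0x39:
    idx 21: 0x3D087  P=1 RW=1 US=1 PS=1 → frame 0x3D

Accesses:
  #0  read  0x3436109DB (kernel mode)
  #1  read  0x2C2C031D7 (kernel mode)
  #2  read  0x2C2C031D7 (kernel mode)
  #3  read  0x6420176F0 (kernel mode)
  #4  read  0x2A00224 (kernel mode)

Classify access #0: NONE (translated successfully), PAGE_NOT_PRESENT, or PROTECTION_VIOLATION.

Trace:
#0 VA=0x3436109DB (r,kernel):
  lvl0: tbl 0x23, slot 13 ⇒ 0x25007 (P1/RW1/US1/PS0)
  lvl1: tbl 0x25, slot 27 ⇒ 0x27007 (P1/RW1/US1/PS0)
  lvl2: tbl 0x27, slot 16 ⇒ 0x28007 (P1/RW1/US1/PS0)
  → PA=0x289DB  (3 entries read)
#1 VA=0x2C2C031D7 (r,kernel):
  lvl0: tbl 0x23, slot 11 ⇒ 0x29007 (P1/RW1/US1/PS0)
  lvl1: tbl 0x29, slot 22 ⇒ 0x2D007 (P1/RW1/US1/PS0)
  lvl2: tbl 0x2D, slot 3 ⇒ 0x2F007 (P1/RW1/US1/PS0)
  → PA=0x2F1D7  (3 entries read)
#2 VA=0x2C2C031D7 (r,kernel):
  TLB hit vpn=0x2C2C03 → PA=0x2F1D7
#3 VA=0x6420176F0 (r,kernel):
  lvl0: tbl 0x23, slot 25 ⇒ 0x32007 (P1/RW1/US1/PS0)
  lvl1: tbl 0x32, slot 16 ⇒ 0x35007 (P1/RW1/US1/PS0)
  lvl2: tbl 0x35, slot 23 ⇒ 0x36007 (P1/RW1/US1/PS0)
  → PA=0x366F0  (3 entries read)
#4 VA=0x2A00224 (r,kernel):
  lvl0: tbl 0x23, slot 0 ⇒ 0x39007 (P1/RW1/US1/PS0)
  lvl1: tbl 0x39, slot 21 ⇒ 0x3D087 (P1/RW1/US1/PS1)
  → PA=0x3D224 (huge @L1)  (2 entries read)

Access #0 fault: NONE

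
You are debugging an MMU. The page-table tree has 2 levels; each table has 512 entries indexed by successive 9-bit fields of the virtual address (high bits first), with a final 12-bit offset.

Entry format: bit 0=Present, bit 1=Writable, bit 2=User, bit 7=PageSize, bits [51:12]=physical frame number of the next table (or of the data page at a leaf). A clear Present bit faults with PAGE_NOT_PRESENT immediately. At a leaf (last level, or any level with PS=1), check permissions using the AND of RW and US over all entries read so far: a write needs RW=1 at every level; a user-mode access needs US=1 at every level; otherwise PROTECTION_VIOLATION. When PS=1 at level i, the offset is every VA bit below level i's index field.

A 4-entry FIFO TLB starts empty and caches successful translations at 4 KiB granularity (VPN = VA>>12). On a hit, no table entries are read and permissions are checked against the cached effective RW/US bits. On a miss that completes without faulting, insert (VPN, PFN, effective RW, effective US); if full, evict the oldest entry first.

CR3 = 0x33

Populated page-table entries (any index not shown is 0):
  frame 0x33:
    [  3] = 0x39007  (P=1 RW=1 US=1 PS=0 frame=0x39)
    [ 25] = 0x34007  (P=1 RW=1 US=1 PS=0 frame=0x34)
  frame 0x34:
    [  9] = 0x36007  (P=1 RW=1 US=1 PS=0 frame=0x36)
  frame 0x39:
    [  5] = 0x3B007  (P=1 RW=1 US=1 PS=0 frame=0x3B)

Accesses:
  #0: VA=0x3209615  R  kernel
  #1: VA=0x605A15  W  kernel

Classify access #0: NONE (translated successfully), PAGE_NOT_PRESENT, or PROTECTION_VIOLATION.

Walk each access:
#0 VA=0x3209615 (r,kernel):
  lvl0: tbl 0x33, slot 25 ⇒ 0x34007 (P1/RW1/US1/PS0)
  lvl1: tbl 0x34, slot 9 ⇒ 0x36007 (P1/RW1/US1/PS0)
  ✓ 0x36615  — 2 lookups
#1 VA=0x605A15 (w,kernel):
  lvl0: tbl 0x33, slot 3 ⇒ 0x39007 (P1/RW1/US1/PS0)
  lvl1: tbl 0x39, slot 5 ⇒ 0x3B007 (P1/RW1/US1/PS0)
  ✓ 0x3BA15  — 2 lookups

Access #0 fault: NONE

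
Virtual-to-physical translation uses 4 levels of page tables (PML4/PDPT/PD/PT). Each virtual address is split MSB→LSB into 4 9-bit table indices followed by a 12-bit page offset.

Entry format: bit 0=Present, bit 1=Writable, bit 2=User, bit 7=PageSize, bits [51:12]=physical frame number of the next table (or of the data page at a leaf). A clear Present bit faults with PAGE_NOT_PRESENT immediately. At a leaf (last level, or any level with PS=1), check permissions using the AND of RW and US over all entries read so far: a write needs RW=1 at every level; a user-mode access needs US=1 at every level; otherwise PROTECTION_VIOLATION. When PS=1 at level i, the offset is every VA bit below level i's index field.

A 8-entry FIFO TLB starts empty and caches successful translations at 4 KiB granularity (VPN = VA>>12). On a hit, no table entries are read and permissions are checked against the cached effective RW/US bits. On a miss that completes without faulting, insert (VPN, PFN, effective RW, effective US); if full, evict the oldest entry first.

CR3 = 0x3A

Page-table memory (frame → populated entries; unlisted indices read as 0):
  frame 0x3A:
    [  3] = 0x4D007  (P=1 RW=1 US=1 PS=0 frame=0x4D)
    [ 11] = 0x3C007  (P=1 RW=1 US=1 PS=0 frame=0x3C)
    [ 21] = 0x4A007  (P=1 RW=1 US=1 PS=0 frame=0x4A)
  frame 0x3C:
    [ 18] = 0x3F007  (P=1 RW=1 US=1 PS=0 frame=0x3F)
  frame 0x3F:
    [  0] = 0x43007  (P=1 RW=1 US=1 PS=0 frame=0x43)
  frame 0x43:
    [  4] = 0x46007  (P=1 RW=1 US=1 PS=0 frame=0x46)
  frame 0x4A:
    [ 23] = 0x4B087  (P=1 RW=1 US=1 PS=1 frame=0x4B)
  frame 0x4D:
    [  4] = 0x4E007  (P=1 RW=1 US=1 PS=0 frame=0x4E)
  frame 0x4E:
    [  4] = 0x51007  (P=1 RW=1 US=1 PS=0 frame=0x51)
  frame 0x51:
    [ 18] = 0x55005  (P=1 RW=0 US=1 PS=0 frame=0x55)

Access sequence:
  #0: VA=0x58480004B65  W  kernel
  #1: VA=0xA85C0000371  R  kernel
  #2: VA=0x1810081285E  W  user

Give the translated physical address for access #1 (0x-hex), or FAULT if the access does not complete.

Walk each access:
#0 VA=0x58480004B65 (w,kernel):
  [0] read 0x3A idx=11: raw=0x3C007 flags P=1 W=1 U=1 S=0
  [1] read 0x3C idx=18: raw=0x3F007 flags P=1 W=1 U=1 S=0
  [2] read 0x3F idx=0: raw=0x43007 flags P=1 W=1 U=1 S=0
  [3] read 0x43 idx=4: raw=0x46007 flags P=1 W=1 U=1 S=0
  ✓ 0x46B65  — 4 lookups
#1 VA=0xA85C0000371 (r,kernel):
  [0] read 0x3A idx=21: raw=0x4A007 flags P=1 W=1 U=1 S=0
  [1] read 0x4A idx=23: raw=0x4B087 flags P=1 W=1 U=1 S=1
  ✓ 0x4B371 (huge @L1)  — 2 lookups
#2 VA=0x1810081285E (w,user):
  [0] read 0x3A idx=3: raw=0x4D007 flags P=1 W=1 U=1 S=0
  [1] read 0x4D idx=4: raw=0x4E007 flags P=1 W=1 U=1 S=0
  [2] read 0x4E idx=4: raw=0x51007 flags P=1 W=1 U=1 S=0
  [3] read 0x51 idx=18: raw=0x55005 flags P=1 W=0 U=1 S=0
  ✗ PROTECTION_VIOLATION  [4 reads]

Access #1 PA: 0x4B371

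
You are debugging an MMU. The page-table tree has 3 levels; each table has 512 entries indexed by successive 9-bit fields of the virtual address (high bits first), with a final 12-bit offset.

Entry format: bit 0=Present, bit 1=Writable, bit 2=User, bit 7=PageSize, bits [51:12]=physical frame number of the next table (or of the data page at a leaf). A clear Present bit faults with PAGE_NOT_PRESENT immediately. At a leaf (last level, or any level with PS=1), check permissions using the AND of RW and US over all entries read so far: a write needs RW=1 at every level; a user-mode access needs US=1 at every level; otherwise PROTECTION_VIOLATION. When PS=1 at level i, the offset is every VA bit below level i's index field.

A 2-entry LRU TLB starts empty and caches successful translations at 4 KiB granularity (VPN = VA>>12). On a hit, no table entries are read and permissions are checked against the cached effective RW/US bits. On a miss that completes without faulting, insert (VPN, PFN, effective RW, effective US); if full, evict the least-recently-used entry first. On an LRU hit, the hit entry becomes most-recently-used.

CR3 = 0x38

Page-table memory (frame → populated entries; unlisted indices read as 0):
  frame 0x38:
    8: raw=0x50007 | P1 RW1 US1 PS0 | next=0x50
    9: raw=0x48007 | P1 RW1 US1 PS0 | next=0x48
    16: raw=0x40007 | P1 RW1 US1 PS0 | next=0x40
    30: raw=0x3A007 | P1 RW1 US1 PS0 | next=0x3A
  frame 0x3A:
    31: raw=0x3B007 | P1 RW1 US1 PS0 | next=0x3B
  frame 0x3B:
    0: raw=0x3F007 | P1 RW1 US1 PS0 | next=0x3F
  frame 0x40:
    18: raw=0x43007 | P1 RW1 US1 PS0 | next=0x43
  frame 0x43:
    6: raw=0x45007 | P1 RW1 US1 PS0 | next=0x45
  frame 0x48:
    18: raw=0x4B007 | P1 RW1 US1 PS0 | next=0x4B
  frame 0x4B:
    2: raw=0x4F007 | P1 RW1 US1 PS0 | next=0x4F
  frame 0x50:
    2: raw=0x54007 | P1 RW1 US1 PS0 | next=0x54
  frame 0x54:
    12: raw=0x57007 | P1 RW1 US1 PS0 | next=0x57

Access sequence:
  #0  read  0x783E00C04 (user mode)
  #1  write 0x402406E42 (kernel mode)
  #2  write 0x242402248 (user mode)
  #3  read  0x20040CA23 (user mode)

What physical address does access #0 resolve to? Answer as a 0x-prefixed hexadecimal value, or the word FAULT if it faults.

Trace:
#0 VA=0x783E00C04 (r,user):
  [0] read 0x38 idx=30: raw=0x3A007 flags P=1 W=1 U=1 S=0
  [1] read 0x3A idx=31: raw=0x3B007 flags P=1 W=1 U=1 S=0
  [2] read 0x3B idx=0: raw=0x3F007 flags P=1 W=1 U=1 S=0
  ⇒ phys 0x3FC04  [3 reads]
#1 VA=0x402406E42 (w,kernel):
  [0] read 0x38 idx=16: raw=0x40007 flags P=1 W=1 U=1 S=0
  [1] read 0x40 idx=18: raw=0x43007 flags P=1 W=1 U=1 S=0
  [2] read 0x43 idx=6: raw=0x45007 flags P=1 W=1 U=1 S=0
  ⇒ phys 0x45E42  [3 reads]
#2 VA=0x242402248 (w,user):
  [0] read 0x38 idx=9: raw=0x48007 flags P=1 W=1 U=1 S=0
  [1] read 0x48 idx=18: raw=0x4B007 flags P=1 W=1 U=1 S=0
  [2] read 0x4B idx=2: raw=0x4F007 flags P=1 W=1 U=1 S=0
  ⇒ phys 0x4F248  [3 reads]
#3 VA=0x20040CA23 (r,user):
  [0] read 0x38 idx=8: raw=0x50007 flags P=1 W=1 U=1 S=0
  [1] read 0x50 idx=2: raw=0x54007 flags P=1 W=1 U=1 S=0
  [2] read 0x54 idx=12: raw=0x57007 flags P=1 W=1 U=1 S=0
  ⇒ phys 0x57A23  [3 reads]

Access #0 PA: 0x3FC04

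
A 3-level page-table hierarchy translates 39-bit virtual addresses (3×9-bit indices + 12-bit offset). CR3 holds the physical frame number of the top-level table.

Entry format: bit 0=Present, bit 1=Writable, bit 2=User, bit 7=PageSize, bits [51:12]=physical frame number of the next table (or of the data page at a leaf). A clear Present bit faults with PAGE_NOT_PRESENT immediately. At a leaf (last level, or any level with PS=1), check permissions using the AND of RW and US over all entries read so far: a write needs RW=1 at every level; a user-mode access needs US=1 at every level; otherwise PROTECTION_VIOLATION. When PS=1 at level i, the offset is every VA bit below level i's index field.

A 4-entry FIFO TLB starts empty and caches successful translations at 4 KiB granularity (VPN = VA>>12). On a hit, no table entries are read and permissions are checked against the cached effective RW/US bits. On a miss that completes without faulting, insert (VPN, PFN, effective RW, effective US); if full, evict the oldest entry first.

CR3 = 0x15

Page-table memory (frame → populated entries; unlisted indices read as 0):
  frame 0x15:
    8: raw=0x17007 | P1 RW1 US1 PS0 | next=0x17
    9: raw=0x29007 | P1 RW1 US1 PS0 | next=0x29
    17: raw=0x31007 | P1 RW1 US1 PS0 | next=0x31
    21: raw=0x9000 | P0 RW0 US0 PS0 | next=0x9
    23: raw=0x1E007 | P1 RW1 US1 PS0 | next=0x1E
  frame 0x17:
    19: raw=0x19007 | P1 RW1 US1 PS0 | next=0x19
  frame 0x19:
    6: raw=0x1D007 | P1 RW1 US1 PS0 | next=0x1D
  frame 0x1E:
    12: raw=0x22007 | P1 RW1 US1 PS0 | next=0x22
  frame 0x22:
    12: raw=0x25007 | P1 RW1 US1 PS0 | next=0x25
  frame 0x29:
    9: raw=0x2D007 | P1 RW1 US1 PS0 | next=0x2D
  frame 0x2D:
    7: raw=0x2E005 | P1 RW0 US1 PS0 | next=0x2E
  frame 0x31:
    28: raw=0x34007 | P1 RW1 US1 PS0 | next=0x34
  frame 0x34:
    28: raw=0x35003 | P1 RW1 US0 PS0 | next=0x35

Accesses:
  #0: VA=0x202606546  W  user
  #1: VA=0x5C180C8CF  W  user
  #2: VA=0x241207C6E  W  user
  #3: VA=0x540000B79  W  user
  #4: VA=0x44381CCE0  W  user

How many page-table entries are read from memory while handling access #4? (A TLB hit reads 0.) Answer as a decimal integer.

Per-access translation:
#0 VA=0x202606546 (w,user):
  L0: frame=0x15 idx=8 entry=0x17007 [P=1 RW=1 US=1 PS=0]
  L1: frame=0x17 idx=19 entry=0x19007 [P=1 RW=1 US=1 PS=0]
  L2: frame=0x19 idx=6 entry=0x1D007 [P=1 RW=1 US=1 PS=0]
  → PA=0x1D546  (3 entries read)
#1 VA=0x5C180C8CF (w,user):
  L0: frame=0x15 idx=23 entry=0x1E007 [P=1 RW=1 US=1 PS=0]
  L1: frame=0x1E idx=12 entry=0x22007 [P=1 RW=1 US=1 PS=0]
  L2: frame=0x22 idx=12 entry=0x25007 [P=1 RW=1 US=1 PS=0]
  → PA=0x258CF  (3 entries read)
#2 VA=0x241207C6E (w,user):
  L0: frame=0x15 idx=9 entry=0x29007 [P=1 RW=1 US=1 PS=0]
  L1: frame=0x29 idx=9 entry=0x2D007 [P=1 RW=1 US=1 PS=0]
  L2: frame=0x2D idx=7 entry=0x2E005 [P=1 RW=0 US=1 PS=0]
  → PROTECTION_VIOLATION  (3 entries read)
#3 VA=0x540000B79 (w,user):
  L0: frame=0x15 idx=21 entry=0x9000 [P=0 RW=0 US=0 PS=0]
  → PAGE_NOT_PRESENT  (1 entries read)
#4 VA=0x44381CCE0 (w,user):
  L0: frame=0x15 idx=17 entry=0x31007 [P=1 RW=1 US=1 PS=0]
  L1: frame=0x31 idx=28 entry=0x34007 [P=1 RW=1 US=1 PS=0]
  L2: frame=0x34 idx=28 entry=0x35003 [P=1 RW=1 US=0 PS=0]
  → PROTECTION_VIOLATION  (3 entries read)

Entries read for #4: 3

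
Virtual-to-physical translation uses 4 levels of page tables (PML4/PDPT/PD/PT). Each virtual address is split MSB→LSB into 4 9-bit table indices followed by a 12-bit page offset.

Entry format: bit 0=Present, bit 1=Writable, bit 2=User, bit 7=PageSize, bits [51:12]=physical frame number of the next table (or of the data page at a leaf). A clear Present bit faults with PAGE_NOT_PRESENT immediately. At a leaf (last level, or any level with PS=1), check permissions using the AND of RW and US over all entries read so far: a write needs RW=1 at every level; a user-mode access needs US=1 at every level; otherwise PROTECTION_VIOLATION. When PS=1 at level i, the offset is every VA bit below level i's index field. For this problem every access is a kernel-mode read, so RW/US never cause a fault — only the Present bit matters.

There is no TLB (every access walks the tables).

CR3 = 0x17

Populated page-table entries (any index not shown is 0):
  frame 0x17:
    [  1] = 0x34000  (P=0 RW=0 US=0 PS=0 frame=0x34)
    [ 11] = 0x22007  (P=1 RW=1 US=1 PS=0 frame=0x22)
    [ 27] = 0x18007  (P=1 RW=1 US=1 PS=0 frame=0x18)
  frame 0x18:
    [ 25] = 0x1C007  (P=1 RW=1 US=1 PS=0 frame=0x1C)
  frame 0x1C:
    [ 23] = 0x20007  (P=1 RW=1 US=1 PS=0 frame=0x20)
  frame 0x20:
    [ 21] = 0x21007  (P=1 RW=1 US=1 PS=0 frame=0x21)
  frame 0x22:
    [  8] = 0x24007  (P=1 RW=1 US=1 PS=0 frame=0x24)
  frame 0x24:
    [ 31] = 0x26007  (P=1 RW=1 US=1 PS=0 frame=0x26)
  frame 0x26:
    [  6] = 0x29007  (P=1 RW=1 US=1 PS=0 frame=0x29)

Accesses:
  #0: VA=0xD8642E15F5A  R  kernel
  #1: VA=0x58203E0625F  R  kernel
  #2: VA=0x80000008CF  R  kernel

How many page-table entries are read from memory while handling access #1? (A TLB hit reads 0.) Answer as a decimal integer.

Trace:
#0 VA=0xD8642E15F5A (r,kernel):
  [0] read 0x17 idx=27: raw=0x18007 flags P=1 W=1 U=1 S=0
  [1] read 0x18 idx=25: raw=0x1C007 flags P=1 W=1 U=1 S=0
  [2] read 0x1C idx=23: raw=0x20007 flags P=1 W=1 U=1 S=0
  [3] read 0x20 idx=21: raw=0x21007 flags P=1 W=1 U=1 S=0
  ⇒ phys 0x21F5A  [4 reads]
#1 VA=0x58203E0625F (r,kernel):
  [0] read 0x17 idx=11: raw=0x22007 flags P=1 W=1 U=1 S=0
  [1] read 0x22 idx=8: raw=0x24007 flags P=1 W=1 U=1 S=0
  [2] read 0x24 idx=31: raw=0x26007 flags P=1 W=1 U=1 S=0
  [3] read 0x26 idx=6: raw=0x29007 flags P=1 W=1 U=1 S=0
  ⇒ phys 0x2925F  [4 reads]
#2 VA=0x80000008CF (r,kernel):
  [0] read 0x17 idx=1: raw=0x34000 flags P=0 W=0 U=0 S=0
  ✗ PAGE_NOT_PRESENT  [1 reads]

Entries read for #1: 4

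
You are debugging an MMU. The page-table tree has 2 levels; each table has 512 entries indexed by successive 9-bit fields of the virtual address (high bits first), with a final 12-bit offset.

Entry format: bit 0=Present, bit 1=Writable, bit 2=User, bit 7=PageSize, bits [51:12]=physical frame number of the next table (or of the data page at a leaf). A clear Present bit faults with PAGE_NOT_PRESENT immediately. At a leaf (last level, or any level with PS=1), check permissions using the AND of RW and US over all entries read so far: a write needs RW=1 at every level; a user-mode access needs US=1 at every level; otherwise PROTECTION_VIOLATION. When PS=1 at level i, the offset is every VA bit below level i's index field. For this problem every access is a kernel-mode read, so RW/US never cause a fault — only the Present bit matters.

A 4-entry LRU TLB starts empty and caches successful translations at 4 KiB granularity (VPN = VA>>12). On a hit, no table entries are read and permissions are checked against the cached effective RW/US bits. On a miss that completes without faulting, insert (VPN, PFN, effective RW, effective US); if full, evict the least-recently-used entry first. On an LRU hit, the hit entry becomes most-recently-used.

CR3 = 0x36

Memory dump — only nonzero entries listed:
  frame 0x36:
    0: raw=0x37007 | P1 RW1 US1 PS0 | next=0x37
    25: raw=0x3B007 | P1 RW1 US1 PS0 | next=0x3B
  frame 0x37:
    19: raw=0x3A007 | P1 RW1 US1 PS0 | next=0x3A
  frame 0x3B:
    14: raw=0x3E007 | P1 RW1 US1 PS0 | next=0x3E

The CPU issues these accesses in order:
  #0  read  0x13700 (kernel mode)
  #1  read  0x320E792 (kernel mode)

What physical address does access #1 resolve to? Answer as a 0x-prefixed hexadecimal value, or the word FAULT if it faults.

Trace:
#0 VA=0x13700 (r,kernel):
  [0] read 0x36 idx=0: raw=0x37007 flags P=1 W=1 U=1 S=0
  [1] read 0x37 idx=19: raw=0x3A007 flags P=1 W=1 U=1 S=0
  ✓ 0x3A700  — 2 lookups
#1 VA=0x320E792 (r,kernel):
  [0] read 0x36 idx=25: raw=0x3B007 flags P=1 W=1 U=1 S=0
  [1] read 0x3B idx=14: raw=0x3E007 flags P=1 W=1 U=1 S=0
  ✓ 0x3E792  — 2 lookups

Access #1 PA: 0x3E792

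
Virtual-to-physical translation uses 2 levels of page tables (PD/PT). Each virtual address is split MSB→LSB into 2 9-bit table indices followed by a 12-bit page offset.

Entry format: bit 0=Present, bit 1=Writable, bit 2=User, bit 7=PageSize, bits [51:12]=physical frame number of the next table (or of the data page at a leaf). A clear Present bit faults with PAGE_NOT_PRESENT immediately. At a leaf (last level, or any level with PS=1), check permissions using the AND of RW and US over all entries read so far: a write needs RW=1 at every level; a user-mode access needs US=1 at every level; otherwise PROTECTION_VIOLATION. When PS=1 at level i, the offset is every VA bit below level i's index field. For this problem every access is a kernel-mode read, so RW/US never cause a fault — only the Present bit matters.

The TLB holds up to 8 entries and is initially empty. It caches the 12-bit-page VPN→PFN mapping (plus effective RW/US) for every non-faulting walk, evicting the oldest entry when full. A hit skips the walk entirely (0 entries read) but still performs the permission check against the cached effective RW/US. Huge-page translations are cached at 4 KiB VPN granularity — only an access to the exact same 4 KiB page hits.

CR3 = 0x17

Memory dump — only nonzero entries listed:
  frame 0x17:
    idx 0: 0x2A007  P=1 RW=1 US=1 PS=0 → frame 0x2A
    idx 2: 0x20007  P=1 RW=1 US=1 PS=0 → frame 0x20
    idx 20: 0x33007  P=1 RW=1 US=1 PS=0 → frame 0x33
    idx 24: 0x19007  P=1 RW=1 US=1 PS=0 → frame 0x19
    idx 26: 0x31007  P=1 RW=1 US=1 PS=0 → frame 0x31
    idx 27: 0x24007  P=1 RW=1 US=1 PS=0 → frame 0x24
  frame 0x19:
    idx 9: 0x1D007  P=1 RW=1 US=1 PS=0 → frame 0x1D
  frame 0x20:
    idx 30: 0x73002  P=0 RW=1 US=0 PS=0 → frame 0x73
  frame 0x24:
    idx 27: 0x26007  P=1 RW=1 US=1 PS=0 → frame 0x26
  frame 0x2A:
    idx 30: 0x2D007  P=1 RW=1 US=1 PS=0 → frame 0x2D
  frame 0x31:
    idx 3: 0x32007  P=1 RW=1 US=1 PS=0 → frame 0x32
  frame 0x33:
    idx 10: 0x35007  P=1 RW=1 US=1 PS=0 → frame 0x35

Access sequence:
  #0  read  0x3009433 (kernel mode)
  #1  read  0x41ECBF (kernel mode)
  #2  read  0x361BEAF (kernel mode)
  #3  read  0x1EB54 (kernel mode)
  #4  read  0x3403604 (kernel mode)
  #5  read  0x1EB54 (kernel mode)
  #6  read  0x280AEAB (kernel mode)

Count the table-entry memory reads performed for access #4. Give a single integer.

Walk each access:
#0 VA=0x3009433 (r,kernel):
  L0: frame=0x17 idx=24 entry=0x19007 [P=1 RW=1 US=1 PS=0]
  L1: frame=0x19 idx=9 entry=0x1D007 [P=1 RW=1 US=1 PS=0]
  ⇒ phys 0x1D433  [2 reads]
#1 VA=0x41ECBF (r,kernel):
  L0: frame=0x17 idx=2 entry=0x20007 [P=1 RW=1 US=1 PS=0]
  L1: frame=0x20 idx=30 entry=0x73002 [P=0 RW=1 US=0 PS=0]
  → PAGE_NOT_PRESENT  (2 entries read)
#2 VA=0x361BEAF (r,kernel):
  L0: frame=0x17 idx=27 entry=0x24007 [P=1 RW=1 US=1 PS=0]
  L1: frame=0x24 idx=27 entry=0x26007 [P=1 RW=1 US=1 PS=0]
  ⇒ phys 0x26EAF  [2 reads]
#3 VA=0x1EB54 (r,kernel):
  L0: frame=0x17 idx=0 entry=0x2A007 [P=1 RW=1 US=1 PS=0]
  L1: frame=0x2A idx=30 entry=0x2D007 [P=1 RW=1 US=1 PS=0]
  ⇒ phys 0x2DB54  [2 reads]
#4 VA=0x3403604 (r,kernel):
  L0: frame=0x17 idx=26 entry=0x31007 [P=1 RW=1 US=1 PS=0]
  L1: frame=0x31 idx=3 entry=0x32007 [P=1 RW=1 US=1 PS=0]
  ⇒ phys 0x32604  [2 reads]
#5 VA=0x1EB54 (r,kernel):
  TLB hit vpn=0x1E → PA=0x2DB54
#6 VA=0x280AEAB (r,kernel):
  L0: frame=0x17 idx=20 entry=0x33007 [P=1 RW=1 US=1 PS=0]
  L1: frame=0x33 idx=10 entry=0x35007 [P=1 RW=1 US=1 PS=0]
  ⇒ phys 0x35EAB  [2 reads]

Entries read for #4: 2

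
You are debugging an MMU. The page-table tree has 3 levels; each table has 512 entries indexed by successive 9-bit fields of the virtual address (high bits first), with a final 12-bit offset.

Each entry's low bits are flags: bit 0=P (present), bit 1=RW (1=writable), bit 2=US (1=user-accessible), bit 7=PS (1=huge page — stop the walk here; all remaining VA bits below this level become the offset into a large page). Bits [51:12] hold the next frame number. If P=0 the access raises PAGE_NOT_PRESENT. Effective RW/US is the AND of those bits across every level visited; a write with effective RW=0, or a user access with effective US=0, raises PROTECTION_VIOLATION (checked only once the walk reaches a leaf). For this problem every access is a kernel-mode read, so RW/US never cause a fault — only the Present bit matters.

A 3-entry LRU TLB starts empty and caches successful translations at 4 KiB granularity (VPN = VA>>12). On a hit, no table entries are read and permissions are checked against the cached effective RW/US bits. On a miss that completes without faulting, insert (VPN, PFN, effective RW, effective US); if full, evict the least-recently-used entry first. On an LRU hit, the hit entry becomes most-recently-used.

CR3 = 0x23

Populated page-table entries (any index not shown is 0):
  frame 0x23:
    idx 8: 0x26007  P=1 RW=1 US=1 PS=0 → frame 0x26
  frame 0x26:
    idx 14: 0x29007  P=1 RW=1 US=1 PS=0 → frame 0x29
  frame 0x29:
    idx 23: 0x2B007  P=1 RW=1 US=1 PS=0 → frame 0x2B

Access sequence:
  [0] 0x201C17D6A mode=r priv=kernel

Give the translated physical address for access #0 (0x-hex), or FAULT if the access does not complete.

Trace:
#0 VA=0x201C17D6A (r,kernel):
  [0] read 0x23 idx=8: raw=0x26007 flags P=1 W=1 U=1 S=0
  [1] read 0x26 idx=14: raw=0x29007 flags P=1 W=1 U=1 S=0
  [2] read 0x29 idx=23: raw=0x2B007 flags P=1 W=1 U=1 S=0
  ⇒ phys 0x2BD6A  [3 reads]

Access #0 PA: 0x2BD6A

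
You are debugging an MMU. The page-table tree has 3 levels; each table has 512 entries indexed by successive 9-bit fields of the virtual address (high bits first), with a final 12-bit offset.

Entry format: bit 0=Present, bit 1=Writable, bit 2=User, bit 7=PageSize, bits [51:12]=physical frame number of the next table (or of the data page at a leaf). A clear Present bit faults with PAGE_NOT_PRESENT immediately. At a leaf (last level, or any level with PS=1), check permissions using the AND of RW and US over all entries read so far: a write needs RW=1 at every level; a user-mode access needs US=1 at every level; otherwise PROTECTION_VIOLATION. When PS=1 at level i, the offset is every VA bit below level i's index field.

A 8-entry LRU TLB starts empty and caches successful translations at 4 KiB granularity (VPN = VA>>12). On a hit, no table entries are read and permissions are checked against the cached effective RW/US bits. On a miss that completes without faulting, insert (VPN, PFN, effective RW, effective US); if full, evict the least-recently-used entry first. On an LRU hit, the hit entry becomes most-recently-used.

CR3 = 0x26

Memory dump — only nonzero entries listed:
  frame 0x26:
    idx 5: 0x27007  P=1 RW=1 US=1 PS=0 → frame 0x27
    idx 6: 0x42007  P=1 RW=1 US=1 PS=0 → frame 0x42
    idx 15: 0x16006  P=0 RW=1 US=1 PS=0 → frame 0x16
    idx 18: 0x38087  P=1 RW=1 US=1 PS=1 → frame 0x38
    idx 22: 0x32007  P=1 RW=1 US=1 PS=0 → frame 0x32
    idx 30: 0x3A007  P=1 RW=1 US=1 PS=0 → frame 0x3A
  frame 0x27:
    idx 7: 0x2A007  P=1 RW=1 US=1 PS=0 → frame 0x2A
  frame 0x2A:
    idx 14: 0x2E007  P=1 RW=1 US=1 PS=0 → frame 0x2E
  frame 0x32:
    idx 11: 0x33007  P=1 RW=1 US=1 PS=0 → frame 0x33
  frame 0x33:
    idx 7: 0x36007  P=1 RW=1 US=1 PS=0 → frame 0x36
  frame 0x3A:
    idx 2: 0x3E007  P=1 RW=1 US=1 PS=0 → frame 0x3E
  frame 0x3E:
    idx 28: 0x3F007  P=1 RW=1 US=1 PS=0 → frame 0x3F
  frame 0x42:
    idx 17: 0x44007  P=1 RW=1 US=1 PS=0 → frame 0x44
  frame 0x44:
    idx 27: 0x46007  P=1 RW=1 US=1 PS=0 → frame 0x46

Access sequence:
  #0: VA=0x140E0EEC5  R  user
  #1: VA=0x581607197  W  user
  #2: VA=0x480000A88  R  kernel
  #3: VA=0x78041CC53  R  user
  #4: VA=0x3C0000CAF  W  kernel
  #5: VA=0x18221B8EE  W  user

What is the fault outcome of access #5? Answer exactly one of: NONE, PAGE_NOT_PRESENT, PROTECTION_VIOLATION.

Trace:
#0 VA=0x140E0EEC5 (r,user):
  L0 @0x26[5] → 0x27007  P=1,RW=1,US=1,PS=0
  L1 @0x27[7] → 0x2A007  P=1,RW=1,US=1,PS=0
  L2 @0x2A[14] → 0x2E007  P=1,RW=1,US=1,PS=0
  → PA=0x2EEC5  (3 entries read)
#1 VA=0x581607197 (w,user):
  L0 @0x26[22] → 0x32007  P=1,RW=1,US=1,PS=0
  L1 @0x32[11] → 0x33007  P=1,RW=1,US=1,PS=0
  L2 @0x33[7] → 0x36007  P=1,RW=1,US=1,PS=0
  → PA=0x36197  (3 entries read)
#2 VA=0x480000A88 (r,kernel):
  L0 @0x26[18] → 0x38087  P=1,RW=1,US=1,PS=1
  → PA=0x38A88 (huge @L0)  (1 entries read)
#3 VA=0x78041CC53 (r,user):
  L0 @0x26[30] → 0x3A007  P=1,RW=1,US=1,PS=0
  L1 @0x3A[2] → 0x3E007  P=1,RW=1,US=1,PS=0
  L2 @0x3E[28] → 0x3F007  P=1,RW=1,US=1,PS=0
  → PA=0x3FC53  (3 entries read)
#4 VA=0x3C0000CAF (w,kernel):
  L0 @0x26[15] → 0x16006  P=0,RW=1,US=1,PS=0
  ✗ PAGE_NOT_PRESENT  [1 reads]
#5 VA=0x18221B8EE (w,user):
  L0 @0x26[6] → 0x42007  P=1,RW=1,US=1,PS=0
  L1 @0x42[17] → 0x44007  P=1,RW=1,US=1,PS=0
  L2 @0x44[27] → 0x46007  P=1,RW=1,US=1,PS=0
  → PA=0x468EE  (3 entries read)

Access #5 fault: NONE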